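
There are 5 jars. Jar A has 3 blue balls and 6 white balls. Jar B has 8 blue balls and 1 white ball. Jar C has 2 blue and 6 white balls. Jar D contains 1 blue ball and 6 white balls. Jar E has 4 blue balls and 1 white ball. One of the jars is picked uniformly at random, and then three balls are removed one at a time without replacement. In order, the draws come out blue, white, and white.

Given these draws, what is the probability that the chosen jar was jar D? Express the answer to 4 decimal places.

Compute the likelihood of the observed sequence for each case: P(data | jar A) = (3/9)(6/8)(5/7) = 5/28; P(data | jar B) = (8/9)(1/8)(0/7) = 0; P(data | jar C) = (2/8)(6/7)(5/6) = 5/28; P(data | jar D) = (1/7)(6/6)(5/5) = 1/7; P(data | jar E) = (4/5)(1/4)(0/3) = 0.
Weighting by the prior gives 1/5 · 5/28 = 1/28, 1/5 · 0 = 0, 1/5 · 5/28 = 1/28, 1/5 · 1/7 = 1/35, 1/5 · 0 = 0; these sum to 1/10.
Therefore the posterior P(jar D | data) = (1/35) / (1/10) = 2/7.

0.2857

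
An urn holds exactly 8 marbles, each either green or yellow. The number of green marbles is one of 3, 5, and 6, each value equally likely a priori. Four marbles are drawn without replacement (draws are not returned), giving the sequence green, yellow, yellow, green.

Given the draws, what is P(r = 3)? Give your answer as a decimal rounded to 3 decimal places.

0.400

Compute the likelihood of the observed sequence for each case: P(data | r = 3) = (3/8)(5/7)(4/6)(2/5) = 1/14; P(data | r = 5) = (5/8)(3/7)(2/6)(4/5) = 1/14; P(data | r = 6) = (6/8)(2/7)(1/6)(5/5) = 1/28.
The prior-weighted likelihoods are 1/3 · 1/14 = 1/42, 1/3 · 1/14 = 1/42, 1/3 · 1/28 = 1/84; summing to 5/84.
Hence P(r = 3 | data) = (1/42) / (5/84) = 2/5.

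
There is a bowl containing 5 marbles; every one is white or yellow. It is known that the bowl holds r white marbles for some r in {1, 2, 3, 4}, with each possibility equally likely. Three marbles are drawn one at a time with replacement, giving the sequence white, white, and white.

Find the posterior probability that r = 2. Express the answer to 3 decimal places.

The likelihood of the observed sequence under each hypothesis: P(data | r = 1) = (1/5)(1/5)(1/5) = 1/125; P(data | r = 2) = (2/5)(2/5)(2/5) = 8/125; P(data | r = 3) = (3/5)(3/5)(3/5) = 27/125; P(data | r = 4) = (4/5)(4/5)(4/5) = 64/125.
Multiplying each by its prior: 1/4 · 1/125 = 1/500, 1/4 · 8/125 = 2/125, 1/4 · 27/125 = 27/500, 1/4 · 64/125 = 16/125; these sum to 1/5.
So P(r = 2 | data) = (2/125) / (1/5) = 2/25.

0.080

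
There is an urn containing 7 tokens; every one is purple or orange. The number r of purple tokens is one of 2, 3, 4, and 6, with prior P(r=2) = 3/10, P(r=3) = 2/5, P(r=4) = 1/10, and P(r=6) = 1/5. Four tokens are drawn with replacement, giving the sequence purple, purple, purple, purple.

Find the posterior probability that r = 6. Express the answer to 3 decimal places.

0.805

Under each hypothesis, the probability of the observed sequence is: P(data | r = 2) = (2/7)(2/7)(2/7)(2/7) = 0.0066639; P(data | r = 3) = (3/7)(3/7)(3/7)(3/7) = 0.033736; P(data | r = 4) = (4/7)(4/7)(4/7)(4/7) = 0.10662; P(data | r = 6) = (6/7)(6/7)(6/7)(6/7) = 0.53978.
Weighting by the prior gives 3/10 · 0.0066639 = 0.0019992, 2/5 · 0.033736 = 0.013494, 1/10 · 0.10662 = 0.010662, 1/5 · 0.53978 = 0.10796; these sum to 0.13411.
By Bayes' rule, P(r = 6 | data) = (0.10796) / (0.13411) = 0.80497.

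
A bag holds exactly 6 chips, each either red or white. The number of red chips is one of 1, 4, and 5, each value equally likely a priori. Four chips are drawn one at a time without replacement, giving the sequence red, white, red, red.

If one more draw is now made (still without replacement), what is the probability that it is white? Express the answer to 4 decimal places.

For each hypothesis, P(data | H) works out to: P(data | r = 1) = (1/6)(5/5)(0/4) = 0; P(data | r = 4) = (4/6)(2/5)(3/4)(2/3) = 2/15; P(data | r = 5) = (5/6)(1/5)(4/4)(3/3) = 1/6.
Multiplying each by its prior: 1/3 · 0 = 0, 1/3 · 2/15 = 2/45, 1/3 · 1/6 = 1/18; summing to 1/10.
Normalising, the posterior is P(r = 1 | data) = 0, P(r = 4 | data) = 4/9, P(r = 5 | data) = 5/9.
The predictive probability is P(white next | data) = (1/2)(4/9) + (0)(5/9) = 2/9.

0.2222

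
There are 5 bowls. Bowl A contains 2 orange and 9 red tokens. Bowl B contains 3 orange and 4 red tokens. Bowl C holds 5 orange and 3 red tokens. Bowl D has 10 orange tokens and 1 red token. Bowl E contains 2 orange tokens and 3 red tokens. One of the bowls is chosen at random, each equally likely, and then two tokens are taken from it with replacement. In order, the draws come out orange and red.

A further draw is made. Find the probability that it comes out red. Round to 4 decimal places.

The likelihood of the observed sequence under each hypothesis: P(data | bowl A) = (2/11)(9/11) = 0.14876; P(data | bowl B) = (3/7)(4/7) = 0.2449; P(data | bowl C) = (5/8)(3/8) = 0.23438; P(data | bowl D) = (10/11)(1/11) = 0.082645; P(data | bowl E) = (2/5)(3/5) = 0.24.
Multiplying each by its prior: 1/5 · 0.14876 = 0.029752, 1/5 · 0.2449 = 0.04898, 1/5 · 0.23438 = 0.046875, 1/5 · 0.082645 = 0.016529, 1/5 · 0.24 = 0.048; these sum to 0.19014.
Dividing through by the total gives posterior P(bowl A | data) = 0.15648, P(bowl B | data) = 0.2576, P(bowl C | data) = 0.24653, P(bowl D | data) = 0.086932, P(bowl E | data) = 0.25245.
So P(red next | data) = Σ P(red next | H) P(H | data) = (9/11)(0.15648) + (4/7)(0.2576) + (3/8)(0.24653) + (1/11)(0.086932) + (3/5)(0.25245) = 0.52705.

0.5271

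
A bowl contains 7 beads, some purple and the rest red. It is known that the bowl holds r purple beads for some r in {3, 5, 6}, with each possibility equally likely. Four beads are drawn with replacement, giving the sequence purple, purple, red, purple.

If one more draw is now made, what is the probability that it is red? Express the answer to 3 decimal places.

Compute the likelihood of the observed sequence for each case: P(data | r = 3) = (3/7)(3/7)(4/7)(3/7) = 0.044981; P(data | r = 5) = (5/7)(5/7)(2/7)(5/7) = 0.10412; P(data | r = 6) = (6/7)(6/7)(1/7)(6/7) = 0.089963.
Multiplying each by its prior: 1/3 · 0.044981 = 0.014994, 1/3 · 0.10412 = 0.034708, 1/3 · 0.089963 = 0.029988; with total 0.079689.
Dividing through by the total gives posterior P(r = 3 | data) = 0.18815, P(r = 5 | data) = 0.43554, P(r = 6 | data) = 0.37631.
So P(red next | data) = Σ P(red next | H) P(H | data) = (4/7)(0.18815) + (2/7)(0.43554) + (1/7)(0.37631) = 0.28571.

0.286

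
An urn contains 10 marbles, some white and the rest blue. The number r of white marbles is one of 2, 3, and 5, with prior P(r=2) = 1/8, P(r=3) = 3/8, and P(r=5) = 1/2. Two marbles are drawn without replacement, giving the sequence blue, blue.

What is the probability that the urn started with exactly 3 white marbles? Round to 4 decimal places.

0.4809

For each hypothesis, P(data | H) works out to: P(data | r = 2) = (8/10)(7/9) = 28/45; P(data | r = 3) = (7/10)(6/9) = 7/15; P(data | r = 5) = (5/10)(4/9) = 2/9.
The prior-weighted likelihoods are 1/8 · 28/45 = 7/90, 3/8 · 7/15 = 7/40, 1/2 · 2/9 = 1/9; with total 131/360.
Hence P(r = 3 | data) = (7/40) / (131/360) = 63/131.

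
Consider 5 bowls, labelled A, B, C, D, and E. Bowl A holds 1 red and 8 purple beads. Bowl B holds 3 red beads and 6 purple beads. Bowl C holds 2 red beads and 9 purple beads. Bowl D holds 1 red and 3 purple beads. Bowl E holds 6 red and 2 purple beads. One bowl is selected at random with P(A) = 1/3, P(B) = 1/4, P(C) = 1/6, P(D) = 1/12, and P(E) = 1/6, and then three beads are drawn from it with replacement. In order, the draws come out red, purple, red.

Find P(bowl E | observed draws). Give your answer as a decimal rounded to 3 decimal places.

The likelihood of the observed sequence under each hypothesis: P(data | bowl A) = (1/9)(8/9)(1/9) = 0.010974; P(data | bowl B) = (3/9)(6/9)(3/9) = 0.074074; P(data | bowl C) = (2/11)(9/11)(2/11) = 0.027047; P(data | bowl D) = (1/4)(3/4)(1/4) = 0.046875; P(data | bowl E) = (6/8)(2/8)(6/8) = 0.14062.
The prior-weighted likelihoods are 1/3 · 0.010974 = 0.003658, 1/4 · 0.074074 = 0.018519, 1/6 · 0.027047 = 0.0045079, 1/12 · 0.046875 = 0.0039062, 1/6 · 0.14062 = 0.023438; these sum to 0.054028.
Therefore the posterior P(bowl E | data) = (0.023438) / (0.054028) = 0.4338.

0.434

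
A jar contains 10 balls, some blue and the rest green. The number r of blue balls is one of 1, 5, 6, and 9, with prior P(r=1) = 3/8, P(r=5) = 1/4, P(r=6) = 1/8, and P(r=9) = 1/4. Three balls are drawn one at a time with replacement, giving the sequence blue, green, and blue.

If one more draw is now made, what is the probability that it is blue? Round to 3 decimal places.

0.617

Compute the likelihood of the observed sequence for each case: P(data | r = 1) = (1/10)(9/10)(1/10) = 0.009; P(data | r = 5) = (5/10)(5/10)(5/10) = 0.125; P(data | r = 6) = (6/10)(4/10)(6/10) = 0.144; P(data | r = 9) = (9/10)(1/10)(9/10) = 0.081.
Weighting by the prior gives 3/8 · 0.009 = 0.003375, 1/4 · 0.125 = 0.03125, 1/8 · 0.144 = 0.018, 1/4 · 0.081 = 0.02025; these sum to 0.072875.
Dividing through by the total gives posterior P(r = 1 | data) = 0.046312, P(r = 5 | data) = 0.42882, P(r = 6 | data) = 0.247, P(r = 9 | data) = 0.27787.
The predictive probability is P(blue next | data) = (1/10)(0.046312) + (1/2)(0.42882) + (3/5)(0.247) + (9/10)(0.27787) = 0.61732.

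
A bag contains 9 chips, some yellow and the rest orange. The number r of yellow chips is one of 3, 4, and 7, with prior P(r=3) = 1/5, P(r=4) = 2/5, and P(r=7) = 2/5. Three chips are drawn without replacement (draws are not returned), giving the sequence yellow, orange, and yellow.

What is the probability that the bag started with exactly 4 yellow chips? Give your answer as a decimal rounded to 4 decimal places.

0.3704

For each hypothesis, P(data | H) works out to: P(data | r = 3) = (3/9)(6/8)(2/7) = 1/14; P(data | r = 4) = (4/9)(5/8)(3/7) = 5/42; P(data | r = 7) = (7/9)(2/8)(6/7) = 1/6.
Multiplying each by its prior: 1/5 · 1/14 = 1/70, 2/5 · 5/42 = 1/21, 2/5 · 1/6 = 1/15; with total 9/70.
So P(r = 4 | data) = (1/21) / (9/70) = 10/27.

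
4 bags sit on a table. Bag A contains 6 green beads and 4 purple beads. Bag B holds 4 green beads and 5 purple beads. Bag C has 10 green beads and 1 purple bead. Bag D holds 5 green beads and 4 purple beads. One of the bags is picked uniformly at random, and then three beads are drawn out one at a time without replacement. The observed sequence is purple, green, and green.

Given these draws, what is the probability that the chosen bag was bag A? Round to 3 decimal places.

Under each hypothesis, the probability of the observed sequence is: P(data | bag A) = (4/10)(6/9)(5/8) = 1/6; P(data | bag B) = (5/9)(4/8)(3/7) = 5/42; P(data | bag C) = (1/11)(10/10)(9/9) = 1/11; P(data | bag D) = (4/9)(5/8)(4/7) = 10/63.
Multiplying each by its prior: 1/4 · 1/6 = 1/24, 1/4 · 5/42 = 5/168, 1/4 · 1/11 = 1/44, 1/4 · 10/63 = 5/126; these sum to 53/396.
Therefore the posterior P(bag A | data) = (1/24) / (53/396) = 33/106.

0.311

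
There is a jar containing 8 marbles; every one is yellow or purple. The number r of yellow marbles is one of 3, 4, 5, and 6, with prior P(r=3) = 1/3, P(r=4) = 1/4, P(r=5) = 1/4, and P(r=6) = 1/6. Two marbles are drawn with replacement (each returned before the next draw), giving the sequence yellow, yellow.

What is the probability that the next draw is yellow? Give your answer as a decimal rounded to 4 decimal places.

The likelihood of the observed sequence under each hypothesis: P(data | r = 3) = (3/8)(3/8) = 9/64; P(data | r = 4) = (4/8)(4/8) = 1/4; P(data | r = 5) = (5/8)(5/8) = 25/64; P(data | r = 6) = (6/8)(6/8) = 9/16.
Weighting by the prior gives 1/3 · 9/64 = 3/64, 1/4 · 1/4 = 1/16, 1/4 · 25/64 = 25/256, 1/6 · 9/16 = 3/32; summing to 77/256.
Normalising, the posterior is P(r = 3 | data) = 12/77, P(r = 4 | data) = 16/77, P(r = 5 | data) = 25/77, P(r = 6 | data) = 24/77.
So P(yellow next | data) = Σ P(yellow next | H) P(H | data) = (3/8)(12/77) + (1/2)(16/77) + (5/8)(25/77) + (3/4)(24/77) = 369/616.

0.5990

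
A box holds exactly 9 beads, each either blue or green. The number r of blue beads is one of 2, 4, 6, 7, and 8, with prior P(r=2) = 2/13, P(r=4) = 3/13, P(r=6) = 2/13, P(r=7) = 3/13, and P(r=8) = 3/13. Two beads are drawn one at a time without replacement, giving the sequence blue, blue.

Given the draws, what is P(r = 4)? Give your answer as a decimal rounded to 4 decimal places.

0.0914

The likelihood of the observed sequence under each hypothesis: P(data | r = 2) = (2/9)(1/8) = 1/36; P(data | r = 4) = (4/9)(3/8) = 1/6; P(data | r = 6) = (6/9)(5/8) = 5/12; P(data | r = 7) = (7/9)(6/8) = 7/12; P(data | r = 8) = (8/9)(7/8) = 7/9.
The prior-weighted likelihoods are 2/13 · 1/36 = 1/234, 3/13 · 1/6 = 1/26, 2/13 · 5/12 = 5/78, 3/13 · 7/12 = 7/52, 3/13 · 7/9 = 7/39; with total 197/468.
Hence P(r = 4 | data) = (1/26) / (197/468) = 18/197.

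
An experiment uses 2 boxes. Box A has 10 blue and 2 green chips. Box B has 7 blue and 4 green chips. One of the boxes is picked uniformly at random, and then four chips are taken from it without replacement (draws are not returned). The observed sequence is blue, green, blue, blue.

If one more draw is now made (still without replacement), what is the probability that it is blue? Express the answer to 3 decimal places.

0.733

For each hypothesis, P(data | H) works out to: P(data | box A) = (10/12)(2/11)(9/10)(8/9) = 4/33; P(data | box B) = (7/11)(4/10)(6/9)(5/8) = 7/66.
Multiplying each by its prior: 1/2 · 4/33 = 2/33, 1/2 · 7/66 = 7/132; these sum to 5/44.
Normalising, the posterior is P(box A | data) = 8/15, P(box B | data) = 7/15.
The predictive probability is P(blue next | data) = (7/8)(8/15) + (4/7)(7/15) = 11/15.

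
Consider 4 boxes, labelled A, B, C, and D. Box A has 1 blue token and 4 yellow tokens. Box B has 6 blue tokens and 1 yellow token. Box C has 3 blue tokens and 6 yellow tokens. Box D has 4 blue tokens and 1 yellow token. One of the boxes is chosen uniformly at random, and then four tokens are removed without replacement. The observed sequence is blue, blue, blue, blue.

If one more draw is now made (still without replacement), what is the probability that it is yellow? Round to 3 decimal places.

0.545

For each hypothesis, P(data | H) works out to: P(data | box A) = (1/5)(0/4) = 0; P(data | box B) = (6/7)(5/6)(4/5)(3/4) = 3/7; P(data | box C) = (3/9)(2/8)(1/7)(0/6) = 0; P(data | box D) = (4/5)(3/4)(2/3)(1/2) = 1/5.
The prior-weighted likelihoods are 1/4 · 0 = 0, 1/4 · 3/7 = 3/28, 1/4 · 0 = 0, 1/4 · 1/5 = 1/20; with total 11/70.
The posterior is then P(box A | data) = 0, P(box B | data) = 15/22, P(box C | data) = 0, P(box D | data) = 7/22.
The predictive probability is P(yellow next | data) = (1/3)(15/22) + (1)(7/22) = 6/11.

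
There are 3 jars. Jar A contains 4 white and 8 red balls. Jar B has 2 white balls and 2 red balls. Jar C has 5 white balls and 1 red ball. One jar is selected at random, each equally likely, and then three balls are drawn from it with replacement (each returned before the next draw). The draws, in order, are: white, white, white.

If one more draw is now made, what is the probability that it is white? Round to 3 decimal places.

0.752

For each hypothesis, P(data | H) works out to: P(data | jar A) = (4/12)(4/12)(4/12) = 1/27; P(data | jar B) = (2/4)(2/4)(2/4) = 1/8; P(data | jar C) = (5/6)(5/6)(5/6) = 125/216.
Multiplying each by its prior: 1/3 · 1/27 = 1/81, 1/3 · 1/8 = 1/24, 1/3 · 125/216 = 125/648; summing to 20/81.
Dividing through by the total gives posterior P(jar A | data) = 1/20, P(jar B | data) = 27/160, P(jar C | data) = 25/32.
So P(white next | data) = Σ P(white next | H) P(H | data) = (1/3)(1/20) + (1/2)(27/160) + (5/6)(25/32) = 361/480.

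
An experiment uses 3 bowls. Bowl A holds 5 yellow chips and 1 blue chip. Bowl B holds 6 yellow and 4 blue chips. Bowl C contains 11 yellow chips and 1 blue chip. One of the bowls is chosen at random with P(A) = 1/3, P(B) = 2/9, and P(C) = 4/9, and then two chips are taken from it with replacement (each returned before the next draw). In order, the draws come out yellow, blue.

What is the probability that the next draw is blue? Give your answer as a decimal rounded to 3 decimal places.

Under each hypothesis, the probability of the observed sequence is: P(data | bowl A) = (5/6)(1/6) = 0.13889; P(data | bowl B) = (6/10)(4/10) = 0.24; P(data | bowl C) = (11/12)(1/12) = 0.076389.
Multiplying each by its prior: 1/3 · 0.13889 = 0.046296, 2/9 · 0.24 = 0.053333, 4/9 · 0.076389 = 0.033951; these sum to 0.13358.
The posterior is then P(bowl A | data) = 0.34658, P(bowl B | data) = 0.39926, P(bowl C | data) = 0.25416.
So P(blue next | data) = Σ P(blue next | H) P(H | data) = (1/6)(0.34658) + (2/5)(0.39926) + (1/12)(0.25416) = 0.23865.

0.239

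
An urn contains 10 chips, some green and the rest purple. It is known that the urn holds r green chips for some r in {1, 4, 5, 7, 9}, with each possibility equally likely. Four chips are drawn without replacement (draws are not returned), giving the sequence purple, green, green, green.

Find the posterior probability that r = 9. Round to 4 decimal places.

Compute the likelihood of the observed sequence for each case: P(data | r = 1) = (9/10)(1/9)(0/8) = 0; P(data | r = 4) = (6/10)(4/9)(3/8)(2/7) = 0.028571; P(data | r = 5) = (5/10)(5/9)(4/8)(3/7) = 0.059524; P(data | r = 7) = (3/10)(7/9)(6/8)(5/7) = 0.125; P(data | r = 9) = (1/10)(9/9)(8/8)(7/7) = 0.1.
Weighting by the prior gives 1/5 · 0 = 0, 1/5 · 0.028571 = 0.0057143, 1/5 · 0.059524 = 0.011905, 1/5 · 0.125 = 0.025, 1/5 · 0.1 = 0.02; these sum to 0.062619.
Hence P(r = 9 | data) = (0.02) / (0.062619) = 0.31939.

0.3194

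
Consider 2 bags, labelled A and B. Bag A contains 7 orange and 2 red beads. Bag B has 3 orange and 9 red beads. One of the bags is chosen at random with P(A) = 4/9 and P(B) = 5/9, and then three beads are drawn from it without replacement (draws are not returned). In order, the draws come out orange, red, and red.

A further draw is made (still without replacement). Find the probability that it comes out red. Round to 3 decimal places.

Under each hypothesis, the probability of the observed sequence is: P(data | bag A) = (7/9)(2/8)(1/7) = 1/36; P(data | bag B) = (3/12)(9/11)(8/10) = 9/55.
The prior-weighted likelihoods are 4/9 · 1/36 = 1/81, 5/9 · 9/55 = 1/11; these sum to 92/891.
Normalising, the posterior is P(bag A | data) = 11/92, P(bag B | data) = 81/92.
Averaging over the posterior, P(red next | data) = (0)(11/92) + (7/9)(81/92) = 63/92.

0.685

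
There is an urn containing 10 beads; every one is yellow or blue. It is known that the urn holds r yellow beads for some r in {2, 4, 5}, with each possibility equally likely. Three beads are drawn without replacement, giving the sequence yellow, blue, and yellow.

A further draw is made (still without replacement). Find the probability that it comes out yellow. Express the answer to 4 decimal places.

0.3374

The likelihood of the observed sequence under each hypothesis: P(data | r = 2) = (2/10)(8/9)(1/8) = 1/45; P(data | r = 4) = (4/10)(6/9)(3/8) = 1/10; P(data | r = 5) = (5/10)(5/9)(4/8) = 5/36.
The prior-weighted likelihoods are 1/3 · 1/45 = 1/135, 1/3 · 1/10 = 1/30, 1/3 · 5/36 = 5/108; summing to 47/540.
The posterior is then P(r = 2 | data) = 4/47, P(r = 4 | data) = 18/47, P(r = 5 | data) = 25/47.
So P(yellow next | data) = Σ P(yellow next | H) P(H | data) = (0)(4/47) + (2/7)(18/47) + (3/7)(25/47) = 111/329.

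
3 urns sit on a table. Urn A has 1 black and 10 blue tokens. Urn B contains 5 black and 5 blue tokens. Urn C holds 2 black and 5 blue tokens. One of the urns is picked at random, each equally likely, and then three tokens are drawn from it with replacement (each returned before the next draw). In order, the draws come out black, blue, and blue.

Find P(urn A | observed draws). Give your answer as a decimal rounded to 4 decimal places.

0.2172

The likelihood of the observed sequence under each hypothesis: P(data | urn A) = (1/11)(10/11)(10/11) = 0.075131; P(data | urn B) = (5/10)(5/10)(5/10) = 0.125; P(data | urn C) = (2/7)(5/7)(5/7) = 0.14577.
The prior-weighted likelihoods are 1/3 · 0.075131 = 0.025044, 1/3 · 0.125 = 0.041667, 1/3 · 0.14577 = 0.048591; these sum to 0.1153.
So P(urn A | data) = (0.025044) / (0.1153) = 0.2172.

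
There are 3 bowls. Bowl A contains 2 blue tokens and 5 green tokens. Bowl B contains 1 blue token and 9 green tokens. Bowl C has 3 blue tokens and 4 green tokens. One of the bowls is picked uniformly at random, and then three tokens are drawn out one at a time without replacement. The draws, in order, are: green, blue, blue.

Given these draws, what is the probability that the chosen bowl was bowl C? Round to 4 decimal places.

For each hypothesis, P(data | H) works out to: P(data | bowl A) = (5/7)(2/6)(1/5) = 1/21; P(data | bowl B) = (9/10)(1/9)(0/8) = 0; P(data | bowl C) = (4/7)(3/6)(2/5) = 4/35.
Weighting by the prior gives 1/3 · 1/21 = 1/63, 1/3 · 0 = 0, 1/3 · 4/35 = 4/105; with total 17/315.
By Bayes' rule, P(bowl C | data) = (4/105) / (17/315) = 12/17.

0.7059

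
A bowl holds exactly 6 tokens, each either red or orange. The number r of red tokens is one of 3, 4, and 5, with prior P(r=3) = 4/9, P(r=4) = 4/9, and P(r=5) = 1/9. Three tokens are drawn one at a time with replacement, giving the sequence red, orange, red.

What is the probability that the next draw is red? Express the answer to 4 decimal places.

0.6137

Compute the likelihood of the observed sequence for each case: P(data | r = 3) = (3/6)(3/6)(3/6) = 0.125; P(data | r = 4) = (4/6)(2/6)(4/6) = 0.14815; P(data | r = 5) = (5/6)(1/6)(5/6) = 0.11574.
The prior-weighted likelihoods are 4/9 · 0.125 = 0.055556, 4/9 · 0.14815 = 0.065844, 1/9 · 0.11574 = 0.01286; summing to 0.13426.
The posterior is then P(r = 3 | data) = 0.41379, P(r = 4 | data) = 0.49042, P(r = 5 | data) = 0.095785.
Averaging over the posterior, P(red next | data) = (1/2)(0.41379) + (2/3)(0.49042) + (5/6)(0.095785) = 0.61367.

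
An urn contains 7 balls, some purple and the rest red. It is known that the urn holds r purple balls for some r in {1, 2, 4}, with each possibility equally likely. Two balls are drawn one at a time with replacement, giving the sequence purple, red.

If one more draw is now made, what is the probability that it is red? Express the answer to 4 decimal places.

Under each hypothesis, the probability of the observed sequence is: P(data | r = 1) = (1/7)(6/7) = 6/49; P(data | r = 2) = (2/7)(5/7) = 10/49; P(data | r = 4) = (4/7)(3/7) = 12/49.
The prior-weighted likelihoods are 1/3 · 6/49 = 2/49, 1/3 · 10/49 = 10/147, 1/3 · 12/49 = 4/49; these sum to 4/21.
Dividing through by the total gives posterior P(r = 1 | data) = 3/14, P(r = 2 | data) = 5/14, P(r = 4 | data) = 3/7.
So P(red next | data) = Σ P(red next | H) P(H | data) = (6/7)(3/14) + (5/7)(5/14) + (3/7)(3/7) = 61/98.

0.6224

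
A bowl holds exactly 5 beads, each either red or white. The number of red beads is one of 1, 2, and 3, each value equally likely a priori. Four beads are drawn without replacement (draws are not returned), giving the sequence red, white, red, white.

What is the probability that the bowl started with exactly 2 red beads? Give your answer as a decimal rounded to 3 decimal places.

0.500

For each hypothesis, P(data | H) works out to: P(data | r = 1) = (1/5)(4/4)(0/3) = 0; P(data | r = 2) = (2/5)(3/4)(1/3)(2/2) = 1/10; P(data | r = 3) = (3/5)(2/4)(2/3)(1/2) = 1/10.
Weighting by the prior gives 1/3 · 0 = 0, 1/3 · 1/10 = 1/30, 1/3 · 1/10 = 1/30; summing to 1/15.
By Bayes' rule, P(r = 2 | data) = (1/30) / (1/15) = 1/2.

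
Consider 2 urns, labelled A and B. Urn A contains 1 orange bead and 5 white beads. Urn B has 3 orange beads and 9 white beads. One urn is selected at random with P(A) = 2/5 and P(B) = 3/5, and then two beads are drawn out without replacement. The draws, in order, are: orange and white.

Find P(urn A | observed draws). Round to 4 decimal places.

0.3520

The likelihood of the observed sequence under each hypothesis: P(data | urn A) = (1/6)(5/5) = 1/6; P(data | urn B) = (3/12)(9/11) = 9/44.
Weighting by the prior gives 2/5 · 1/6 = 1/15, 3/5 · 9/44 = 27/220; these sum to 25/132.
Hence P(urn A | data) = (1/15) / (25/132) = 44/125.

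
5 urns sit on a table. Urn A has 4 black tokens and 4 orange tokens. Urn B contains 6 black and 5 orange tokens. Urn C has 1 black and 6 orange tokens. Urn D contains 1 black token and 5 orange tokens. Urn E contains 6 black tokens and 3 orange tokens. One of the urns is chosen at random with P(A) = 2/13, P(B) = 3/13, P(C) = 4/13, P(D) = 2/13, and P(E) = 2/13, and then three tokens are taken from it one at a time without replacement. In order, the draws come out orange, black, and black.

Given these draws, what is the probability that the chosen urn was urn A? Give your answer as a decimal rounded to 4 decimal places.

0.2604

Compute the likelihood of the observed sequence for each case: P(data | urn A) = (4/8)(4/7)(3/6) = 1/7; P(data | urn B) = (5/11)(6/10)(5/9) = 5/33; P(data | urn C) = (6/7)(1/6)(0/5) = 0; P(data | urn D) = (5/6)(1/5)(0/4) = 0; P(data | urn E) = (3/9)(6/8)(5/7) = 5/28.
Weighting by the prior gives 2/13 · 1/7 = 2/91, 3/13 · 5/33 = 5/143, 4/13 · 0 = 0, 2/13 · 0 = 0, 2/13 · 5/28 = 5/182; these sum to 13/154.
Therefore the posterior P(urn A | data) = (2/91) / (13/154) = 44/169.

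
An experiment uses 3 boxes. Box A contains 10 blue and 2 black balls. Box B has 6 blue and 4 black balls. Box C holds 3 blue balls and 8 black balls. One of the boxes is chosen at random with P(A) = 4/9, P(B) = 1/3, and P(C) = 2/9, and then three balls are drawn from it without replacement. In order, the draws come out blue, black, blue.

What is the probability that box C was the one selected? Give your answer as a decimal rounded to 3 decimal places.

Under each hypothesis, the probability of the observed sequence is: P(data | box A) = (10/12)(2/11)(9/10) = 0.13636; P(data | box B) = (6/10)(4/9)(5/8) = 0.16667; P(data | box C) = (3/11)(8/10)(2/9) = 0.048485.
Multiplying each by its prior: 4/9 · 0.13636 = 0.060606, 1/3 · 0.16667 = 0.055556, 2/9 · 0.048485 = 0.010774; summing to 0.12694.
By Bayes' rule, P(box C | data) = (0.010774) / (0.12694) = 0.084881.

0.085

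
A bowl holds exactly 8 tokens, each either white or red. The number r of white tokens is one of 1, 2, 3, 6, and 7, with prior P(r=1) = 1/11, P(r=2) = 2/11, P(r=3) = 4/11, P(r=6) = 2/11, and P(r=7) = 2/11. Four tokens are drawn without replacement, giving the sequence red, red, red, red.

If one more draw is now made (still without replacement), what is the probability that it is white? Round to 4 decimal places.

0.4559

The likelihood of the observed sequence under each hypothesis: P(data | r = 1) = (7/8)(6/7)(5/6)(4/5) = 1/2; P(data | r = 2) = (6/8)(5/7)(4/6)(3/5) = 3/14; P(data | r = 3) = (5/8)(4/7)(3/6)(2/5) = 1/14; P(data | r = 6) = (2/8)(1/7)(0/6) = 0; P(data | r = 7) = (1/8)(0/7) = 0.
Weighting by the prior gives 1/11 · 1/2 = 1/22, 2/11 · 3/14 = 3/77, 4/11 · 1/14 = 2/77, 2/11 · 0 = 0, 2/11 · 0 = 0; these sum to 17/154.
The posterior is then P(r = 1 | data) = 7/17, P(r = 2 | data) = 6/17, P(r = 3 | data) = 4/17, P(r = 6 | data) = 0, P(r = 7 | data) = 0.
Averaging over the posterior, P(white next | data) = (1/4)(7/17) + (1/2)(6/17) + (3/4)(4/17) = 31/68.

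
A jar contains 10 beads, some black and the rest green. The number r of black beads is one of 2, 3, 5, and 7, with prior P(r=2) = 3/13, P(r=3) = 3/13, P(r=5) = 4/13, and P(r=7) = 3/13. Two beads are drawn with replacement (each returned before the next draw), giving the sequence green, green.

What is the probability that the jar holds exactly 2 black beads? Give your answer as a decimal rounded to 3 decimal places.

The likelihood of the observed sequence under each hypothesis: P(data | r = 2) = (8/10)(8/10) = 0.64; P(data | r = 3) = (7/10)(7/10) = 0.49; P(data | r = 5) = (5/10)(5/10) = 0.25; P(data | r = 7) = (3/10)(3/10) = 0.09.
Weighting by the prior gives 3/13 · 0.64 = 0.14769, 3/13 · 0.49 = 0.11308, 4/13 · 0.25 = 0.076923, 3/13 · 0.09 = 0.020769; with total 0.35846.
Hence P(r = 2 | data) = (0.14769) / (0.35846) = 0.41202.

0.412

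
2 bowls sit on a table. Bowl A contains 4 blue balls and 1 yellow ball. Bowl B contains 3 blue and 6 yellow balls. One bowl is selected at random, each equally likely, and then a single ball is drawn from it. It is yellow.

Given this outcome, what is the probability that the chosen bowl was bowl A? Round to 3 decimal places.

0.231

Under each hypothesis, the probability of this draw is: P(data | bowl A) = (1/5) = 1/5; P(data | bowl B) = (6/9) = 2/3.
The prior-weighted likelihoods are 1/2 · 1/5 = 1/10, 1/2 · 2/3 = 1/3; summing to 13/30.
Therefore the posterior P(bowl A | data) = (1/10) / (13/30) = 3/13.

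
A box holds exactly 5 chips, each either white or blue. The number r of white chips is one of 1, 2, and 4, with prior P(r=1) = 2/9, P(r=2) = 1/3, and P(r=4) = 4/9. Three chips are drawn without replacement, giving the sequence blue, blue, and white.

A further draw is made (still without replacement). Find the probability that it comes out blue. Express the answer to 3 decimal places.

Compute the likelihood of the observed sequence for each case: P(data | r = 1) = (4/5)(3/4)(1/3) = 1/5; P(data | r = 2) = (3/5)(2/4)(2/3) = 1/5; P(data | r = 4) = (1/5)(0/4) = 0.
The prior-weighted likelihoods are 2/9 · 1/5 = 2/45, 1/3 · 1/5 = 1/15, 4/9 · 0 = 0; these sum to 1/9.
Dividing through by the total gives posterior P(r = 1 | data) = 2/5, P(r = 2 | data) = 3/5, P(r = 4 | data) = 0.
The predictive probability is P(blue next | data) = (1)(2/5) + (1/2)(3/5) = 7/10.

0.700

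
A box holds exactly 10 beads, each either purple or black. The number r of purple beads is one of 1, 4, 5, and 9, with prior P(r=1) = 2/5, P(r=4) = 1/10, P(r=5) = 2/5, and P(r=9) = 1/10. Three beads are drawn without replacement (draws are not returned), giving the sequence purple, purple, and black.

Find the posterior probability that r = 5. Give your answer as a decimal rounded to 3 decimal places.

Compute the likelihood of the observed sequence for each case: P(data | r = 1) = (1/10)(0/9) = 0; P(data | r = 4) = (4/10)(3/9)(6/8) = 1/10; P(data | r = 5) = (5/10)(4/9)(5/8) = 5/36; P(data | r = 9) = (9/10)(8/9)(1/8) = 1/10.
Weighting by the prior gives 2/5 · 0 = 0, 1/10 · 1/10 = 1/100, 2/5 · 5/36 = 1/18, 1/10 · 1/10 = 1/100; with total 17/225.
By Bayes' rule, P(r = 5 | data) = (1/18) / (17/225) = 25/34.

0.735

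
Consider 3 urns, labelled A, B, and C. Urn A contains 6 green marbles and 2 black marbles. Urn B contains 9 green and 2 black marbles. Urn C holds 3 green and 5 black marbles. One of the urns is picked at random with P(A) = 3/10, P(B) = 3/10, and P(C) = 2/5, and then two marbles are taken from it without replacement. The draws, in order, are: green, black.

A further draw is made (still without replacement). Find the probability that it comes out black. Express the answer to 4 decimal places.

Compute the likelihood of the observed sequence for each case: P(data | urn A) = (6/8)(2/7) = 0.21429; P(data | urn B) = (9/11)(2/10) = 0.16364; P(data | urn C) = (3/8)(5/7) = 0.26786.
Weighting by the prior gives 3/10 · 0.21429 = 0.064286, 3/10 · 0.16364 = 0.049091, 2/5 · 0.26786 = 0.10714; these sum to 0.22052.
Dividing through by the total gives posterior P(urn A | data) = 0.29152, P(urn B | data) = 0.22261, P(urn C | data) = 0.48587.
Averaging over the posterior, P(black next | data) = (1/6)(0.29152) + (1/9)(0.22261) + (2/3)(0.48587) = 0.39723.

0.3972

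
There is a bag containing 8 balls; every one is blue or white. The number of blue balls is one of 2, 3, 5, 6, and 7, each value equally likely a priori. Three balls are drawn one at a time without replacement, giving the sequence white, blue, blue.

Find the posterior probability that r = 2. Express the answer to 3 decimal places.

0.059

Under each hypothesis, the probability of the observed sequence is: P(data | r = 2) = (6/8)(2/7)(1/6) = 1/28; P(data | r = 3) = (5/8)(3/7)(2/6) = 5/56; P(data | r = 5) = (3/8)(5/7)(4/6) = 5/28; P(data | r = 6) = (2/8)(6/7)(5/6) = 5/28; P(data | r = 7) = (1/8)(7/7)(6/6) = 1/8.
Multiplying each by its prior: 1/5 · 1/28 = 1/140, 1/5 · 5/56 = 1/56, 1/5 · 5/28 = 1/28, 1/5 · 5/28 = 1/28, 1/5 · 1/8 = 1/40; with total 17/140.
Hence P(r = 2 | data) = (1/140) / (17/140) = 1/17.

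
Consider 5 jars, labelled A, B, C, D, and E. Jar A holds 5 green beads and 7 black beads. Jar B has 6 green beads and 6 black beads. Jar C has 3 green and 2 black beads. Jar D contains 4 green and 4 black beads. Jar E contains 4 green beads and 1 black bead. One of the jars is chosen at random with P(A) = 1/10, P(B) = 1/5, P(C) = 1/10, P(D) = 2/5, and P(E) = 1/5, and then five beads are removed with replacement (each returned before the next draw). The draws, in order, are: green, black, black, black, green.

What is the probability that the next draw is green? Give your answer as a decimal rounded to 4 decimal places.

The likelihood of the observed sequence under each hypothesis: P(data | jar A) = (5/12)(7/12)(7/12)(7/12)(5/12) = 0.034461; P(data | jar B) = (6/12)(6/12)(6/12)(6/12)(6/12) = 0.03125; P(data | jar C) = (3/5)(2/5)(2/5)(2/5)(3/5) = 0.02304; P(data | jar D) = (4/8)(4/8)(4/8)(4/8)(4/8) = 0.03125; P(data | jar E) = (4/5)(1/5)(1/5)(1/5)(4/5) = 0.00512.
Weighting by the prior gives 1/10 · 0.034461 = 0.0034461, 1/5 · 0.03125 = 0.00625, 1/10 · 0.02304 = 0.002304, 2/5 · 0.03125 = 0.0125, 1/5 · 0.00512 = 0.001024; with total 0.025524.
Dividing through by the total gives posterior P(jar A | data) = 0.13501, P(jar B | data) = 0.24487, P(jar C | data) = 0.090268, P(jar D | data) = 0.48973, P(jar E | data) = 0.040119.
So P(green next | data) = Σ P(green next | H) P(H | data) = (5/12)(0.13501) + (1/2)(0.24487) + (3/5)(0.090268) + (1/2)(0.48973) + (4/5)(0.040119) = 0.50981.

0.5098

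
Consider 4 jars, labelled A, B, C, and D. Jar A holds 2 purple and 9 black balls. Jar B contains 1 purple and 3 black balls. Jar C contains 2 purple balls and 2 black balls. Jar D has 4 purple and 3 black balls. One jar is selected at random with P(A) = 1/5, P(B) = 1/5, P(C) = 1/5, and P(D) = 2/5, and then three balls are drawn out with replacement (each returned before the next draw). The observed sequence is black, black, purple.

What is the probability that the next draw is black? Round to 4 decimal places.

Under each hypothesis, the probability of the observed sequence is: P(data | jar A) = (9/11)(9/11)(2/11) = 0.12171; P(data | jar B) = (3/4)(3/4)(1/4) = 0.14062; P(data | jar C) = (2/4)(2/4)(2/4) = 0.125; P(data | jar D) = (3/7)(3/7)(4/7) = 0.10496.
The prior-weighted likelihoods are 1/5 · 0.12171 = 0.024343, 1/5 · 0.14062 = 0.028125, 1/5 · 0.125 = 0.025, 2/5 · 0.10496 = 0.041983; summing to 0.11945.
Dividing through by the total gives posterior P(jar A | data) = 0.20379, P(jar B | data) = 0.23545, P(jar C | data) = 0.20929, P(jar D | data) = 0.35146.
So P(black next | data) = Σ P(black next | H) P(H | data) = (9/11)(0.20379) + (3/4)(0.23545) + (1/2)(0.20929) + (3/7)(0.35146) = 0.5986.

0.5986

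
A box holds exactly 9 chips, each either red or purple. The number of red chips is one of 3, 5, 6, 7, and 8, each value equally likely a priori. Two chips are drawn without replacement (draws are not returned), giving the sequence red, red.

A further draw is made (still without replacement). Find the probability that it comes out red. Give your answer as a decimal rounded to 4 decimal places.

The likelihood of the observed sequence under each hypothesis: P(data | r = 3) = (3/9)(2/8) = 1/12; P(data | r = 5) = (5/9)(4/8) = 5/18; P(data | r = 6) = (6/9)(5/8) = 5/12; P(data | r = 7) = (7/9)(6/8) = 7/12; P(data | r = 8) = (8/9)(7/8) = 7/9.
Weighting by the prior gives 1/5 · 1/12 = 1/60, 1/5 · 5/18 = 1/18, 1/5 · 5/12 = 1/12, 1/5 · 7/12 = 7/60, 1/5 · 7/9 = 7/45; summing to 77/180.
Dividing through by the total gives posterior P(r = 3 | data) = 3/77, P(r = 5 | data) = 10/77, P(r = 6 | data) = 15/77, P(r = 7 | data) = 3/11, P(r = 8 | data) = 4/11.
The predictive probability is P(red next | data) = (1/7)(3/77) + (3/7)(10/77) + (4/7)(15/77) + (5/7)(3/11) + (6/7)(4/11) = 366/539.

0.6790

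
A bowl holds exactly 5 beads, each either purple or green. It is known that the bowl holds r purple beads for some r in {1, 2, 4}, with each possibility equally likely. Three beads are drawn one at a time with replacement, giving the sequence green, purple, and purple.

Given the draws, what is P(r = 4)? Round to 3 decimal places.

0.500

Under each hypothesis, the probability of the observed sequence is: P(data | r = 1) = (4/5)(1/5)(1/5) = 4/125; P(data | r = 2) = (3/5)(2/5)(2/5) = 12/125; P(data | r = 4) = (1/5)(4/5)(4/5) = 16/125.
Multiplying each by its prior: 1/3 · 4/125 = 4/375, 1/3 · 12/125 = 4/125, 1/3 · 16/125 = 16/375; with total 32/375.
Hence P(r = 4 | data) = (16/375) / (32/375) = 1/2.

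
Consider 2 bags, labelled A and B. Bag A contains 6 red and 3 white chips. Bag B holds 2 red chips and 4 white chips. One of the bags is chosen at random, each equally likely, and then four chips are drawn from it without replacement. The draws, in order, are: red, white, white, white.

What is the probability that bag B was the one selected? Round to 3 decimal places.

The likelihood of the observed sequence under each hypothesis: P(data | bag A) = (6/9)(3/8)(2/7)(1/6) = 1/84; P(data | bag B) = (2/6)(4/5)(3/4)(2/3) = 2/15.
The prior-weighted likelihoods are 1/2 · 1/84 = 1/168, 1/2 · 2/15 = 1/15; with total 61/840.
Hence P(bag B | data) = (1/15) / (61/840) = 56/61.

0.918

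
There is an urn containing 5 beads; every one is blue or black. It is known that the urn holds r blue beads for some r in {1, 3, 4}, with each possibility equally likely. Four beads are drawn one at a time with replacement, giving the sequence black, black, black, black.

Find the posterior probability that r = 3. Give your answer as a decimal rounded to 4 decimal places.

0.0586

Compute the likelihood of the observed sequence for each case: P(data | r = 1) = (4/5)(4/5)(4/5)(4/5) = 0.4096; P(data | r = 3) = (2/5)(2/5)(2/5)(2/5) = 0.0256; P(data | r = 4) = (1/5)(1/5)(1/5)(1/5) = 0.0016.
Multiplying each by its prior: 1/3 · 0.4096 = 0.13653, 1/3 · 0.0256 = 0.0085333, 1/3 · 0.0016 = 0.00053333; summing to 0.1456.
By Bayes' rule, P(r = 3 | data) = (0.0085333) / (0.1456) = 0.058608.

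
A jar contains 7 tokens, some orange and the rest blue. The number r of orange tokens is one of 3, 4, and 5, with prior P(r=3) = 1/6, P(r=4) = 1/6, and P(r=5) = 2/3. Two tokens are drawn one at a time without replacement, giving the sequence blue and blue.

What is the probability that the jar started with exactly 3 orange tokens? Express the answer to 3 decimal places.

Under each hypothesis, the probability of the observed sequence is: P(data | r = 3) = (4/7)(3/6) = 2/7; P(data | r = 4) = (3/7)(2/6) = 1/7; P(data | r = 5) = (2/7)(1/6) = 1/21.
The prior-weighted likelihoods are 1/6 · 2/7 = 1/21, 1/6 · 1/7 = 1/42, 2/3 · 1/21 = 2/63; with total 13/126.
So P(r = 3 | data) = (1/21) / (13/126) = 6/13.

0.462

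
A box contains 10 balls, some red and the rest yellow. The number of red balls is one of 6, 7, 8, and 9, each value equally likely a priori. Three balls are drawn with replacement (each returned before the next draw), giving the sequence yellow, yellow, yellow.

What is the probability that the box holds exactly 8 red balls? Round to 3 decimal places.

0.080

Under each hypothesis, the probability of the observed sequence is: P(data | r = 6) = (4/10)(4/10)(4/10) = 0.064; P(data | r = 7) = (3/10)(3/10)(3/10) = 0.027; P(data | r = 8) = (2/10)(2/10)(2/10) = 0.008; P(data | r = 9) = (1/10)(1/10)(1/10) = 0.001.
Multiplying each by its prior: 1/4 · 0.064 = 0.016, 1/4 · 0.027 = 0.00675, 1/4 · 0.008 = 0.002, 1/4 · 0.001 = 0.00025; with total 0.025.
Hence P(r = 8 | data) = (0.002) / (0.025) = 0.08.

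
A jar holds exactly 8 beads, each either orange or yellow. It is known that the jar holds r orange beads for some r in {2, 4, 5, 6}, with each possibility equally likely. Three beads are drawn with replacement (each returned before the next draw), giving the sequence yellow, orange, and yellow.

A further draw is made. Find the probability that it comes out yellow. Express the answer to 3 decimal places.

The likelihood of the observed sequence under each hypothesis: P(data | r = 2) = (6/8)(2/8)(6/8) = 0.14062; P(data | r = 4) = (4/8)(4/8)(4/8) = 0.125; P(data | r = 5) = (3/8)(5/8)(3/8) = 0.087891; P(data | r = 6) = (2/8)(6/8)(2/8) = 0.046875.
Multiplying each by its prior: 1/4 · 0.14062 = 0.035156, 1/4 · 0.125 = 0.03125, 1/4 · 0.087891 = 0.021973, 1/4 · 0.046875 = 0.011719; summing to 0.1001.
Dividing through by the total gives posterior P(r = 2 | data) = 0.35122, P(r = 4 | data) = 0.3122, P(r = 5 | data) = 0.21951, P(r = 6 | data) = 0.11707.
So P(yellow next | data) = Σ P(yellow next | H) P(H | data) = (3/4)(0.35122) + (1/2)(0.3122) + (3/8)(0.21951) + (1/4)(0.11707) = 0.5311.

0.531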